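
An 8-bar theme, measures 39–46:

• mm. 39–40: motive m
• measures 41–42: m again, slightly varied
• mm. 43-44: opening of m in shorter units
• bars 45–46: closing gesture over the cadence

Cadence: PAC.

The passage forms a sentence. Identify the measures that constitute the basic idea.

measures 39–40

The presentation of a sentence is the basic idea (mm. 39-40) plus its repetition (mm. 41-42); the basic idea is therefore measures 39-40.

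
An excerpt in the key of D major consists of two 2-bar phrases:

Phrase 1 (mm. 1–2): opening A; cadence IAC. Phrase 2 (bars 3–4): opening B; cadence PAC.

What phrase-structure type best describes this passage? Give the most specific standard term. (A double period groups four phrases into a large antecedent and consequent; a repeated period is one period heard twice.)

Phrase 1 ends with an imperfect authentic cadence (weaker) and phrase 2 with a perfect authentic cadence (stronger): antecedent + consequent = a period.
The two phrases open with different material (A / B), so the period is contrasting.

contrasting period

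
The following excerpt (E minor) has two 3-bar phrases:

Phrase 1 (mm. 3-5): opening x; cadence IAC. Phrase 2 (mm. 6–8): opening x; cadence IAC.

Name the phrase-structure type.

repeated phrase

Both phrases have the same opening (x) and the same cadence (imperfect authentic cadence): the second is a restatement, not a consequent, so this is a repeated phrase rather than a period.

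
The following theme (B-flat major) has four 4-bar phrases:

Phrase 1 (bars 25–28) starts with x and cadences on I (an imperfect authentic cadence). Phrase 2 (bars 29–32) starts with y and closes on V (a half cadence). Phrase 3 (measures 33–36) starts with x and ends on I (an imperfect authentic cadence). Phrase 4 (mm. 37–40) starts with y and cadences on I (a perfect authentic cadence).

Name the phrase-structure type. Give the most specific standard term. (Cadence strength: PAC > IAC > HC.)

Four phrases in two halves: the first half (bars 25-32) ends with a half cadence, the second (mm. 33-40) with a perfect authentic cadence — a large antecedent–consequent pair, i.e. a double period.
Phrase 3 begins with the same material as phrase 1, making it parallel.

parallel double period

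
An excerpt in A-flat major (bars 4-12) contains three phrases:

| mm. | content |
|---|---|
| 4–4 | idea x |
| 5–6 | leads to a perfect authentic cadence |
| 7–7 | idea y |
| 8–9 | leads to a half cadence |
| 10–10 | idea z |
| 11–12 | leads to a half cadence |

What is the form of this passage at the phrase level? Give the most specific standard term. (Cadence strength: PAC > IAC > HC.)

The final phrase closes with a half cadence, which is not stronger than the preceding half cadence; the 3 phrases lack an overall antecedent–consequent design and so form a phrase group.

phrase group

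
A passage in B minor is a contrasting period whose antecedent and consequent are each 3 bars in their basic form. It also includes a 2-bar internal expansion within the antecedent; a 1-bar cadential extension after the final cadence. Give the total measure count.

9 measures

Basic contrasting period: 3 + 3 = 6 bars.
6 (basic form) + 2 (internal expansion) + 1 (cadential extension) = 9.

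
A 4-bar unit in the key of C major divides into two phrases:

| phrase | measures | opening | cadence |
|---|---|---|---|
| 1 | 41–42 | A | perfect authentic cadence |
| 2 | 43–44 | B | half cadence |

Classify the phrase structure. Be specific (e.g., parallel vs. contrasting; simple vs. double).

The second phrase closes with a half cadence, which is not stronger than the first phrase's perfect authentic cadence; without a weak→strong cadential pair there is no antecedent–consequent relationship, so this is a phrase group rather than a period.

phrase group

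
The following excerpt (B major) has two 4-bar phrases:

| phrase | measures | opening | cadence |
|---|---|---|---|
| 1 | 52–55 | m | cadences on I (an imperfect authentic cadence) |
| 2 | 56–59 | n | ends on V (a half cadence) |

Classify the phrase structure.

phrase group

The second phrase closes with a half cadence, which is not stronger than the first phrase's imperfect authentic cadence; without a weak→strong cadential pair there is no antecedent–consequent relationship, so this is a phrase group rather than a period.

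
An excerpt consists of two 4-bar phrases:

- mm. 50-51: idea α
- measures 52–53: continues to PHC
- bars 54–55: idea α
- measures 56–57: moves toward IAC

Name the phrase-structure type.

parallel period

Phrase 1 ends with a Phrygian half cadence (weaker) and phrase 2 with an imperfect authentic cadence (stronger): antecedent + consequent = a period.
The two phrases open with the same material (α / α), so the period is parallel.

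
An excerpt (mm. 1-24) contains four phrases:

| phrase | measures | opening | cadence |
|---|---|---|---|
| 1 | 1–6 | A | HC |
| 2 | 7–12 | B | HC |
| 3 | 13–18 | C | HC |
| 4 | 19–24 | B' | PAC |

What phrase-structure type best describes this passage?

contrasting double period

Four phrases in two halves: the first half (bars 1–12) ends with a half cadence, the second (bars 13–24) with a perfect authentic cadence — a large antecedent–consequent pair, i.e. a double period.
Phrase 3 begins with different material from phrase 1, making it contrasting.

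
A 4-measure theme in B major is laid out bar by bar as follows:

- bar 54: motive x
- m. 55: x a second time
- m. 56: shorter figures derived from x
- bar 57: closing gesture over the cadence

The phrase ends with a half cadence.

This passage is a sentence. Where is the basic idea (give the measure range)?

measures 54–54

The presentation of a sentence is the basic idea (m. 54) plus its repetition (bar 55); the basic idea is therefore bar 54.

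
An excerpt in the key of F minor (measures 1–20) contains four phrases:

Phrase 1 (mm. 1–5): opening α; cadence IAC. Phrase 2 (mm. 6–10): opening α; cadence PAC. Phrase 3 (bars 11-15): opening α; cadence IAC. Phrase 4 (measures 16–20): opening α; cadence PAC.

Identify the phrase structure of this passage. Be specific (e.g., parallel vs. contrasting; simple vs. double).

repeated period

The cadence pattern IAC–PAC–IAC–PAC is weak–strong twice, and phrases 3–4 restate phrases 1–2: a period heard twice, not a double period (which would end weakly at phrase 2).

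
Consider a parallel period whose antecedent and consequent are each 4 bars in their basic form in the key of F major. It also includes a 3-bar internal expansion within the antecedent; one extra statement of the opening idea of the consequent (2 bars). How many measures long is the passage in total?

Basic parallel period: 4 + 4 = 8 bars.
8 (basic form) + 3 (internal expansion) + 2 (extra statement) = 13.

13 measures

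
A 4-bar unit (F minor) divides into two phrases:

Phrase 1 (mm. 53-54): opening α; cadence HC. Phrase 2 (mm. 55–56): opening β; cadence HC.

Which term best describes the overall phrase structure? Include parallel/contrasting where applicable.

The second phrase closes with a half cadence, which is not stronger than the first phrase's half cadence; without a weak→strong cadential pair there is no antecedent–consequent relationship, so this is a phrase group rather than a period.

phrase group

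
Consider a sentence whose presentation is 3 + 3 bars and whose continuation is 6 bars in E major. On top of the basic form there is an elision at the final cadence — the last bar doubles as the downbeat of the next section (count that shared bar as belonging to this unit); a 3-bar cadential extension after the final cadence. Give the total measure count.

Basic sentence: 3 + 3 + 6 = 12 bars.
12 (basic form) + 3 (cadential extension) = 15.
The elision shares a bar with the next section but does not change this unit's count.

15 measures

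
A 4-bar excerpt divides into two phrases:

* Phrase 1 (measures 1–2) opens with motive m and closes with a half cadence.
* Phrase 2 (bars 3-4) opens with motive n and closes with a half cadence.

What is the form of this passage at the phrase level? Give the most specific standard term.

phrase group

The second phrase closes with a half cadence, which is not stronger than the first phrase's half cadence; without a weak→strong cadential pair there is no antecedent–consequent relationship, so this is a phrase group rather than a period.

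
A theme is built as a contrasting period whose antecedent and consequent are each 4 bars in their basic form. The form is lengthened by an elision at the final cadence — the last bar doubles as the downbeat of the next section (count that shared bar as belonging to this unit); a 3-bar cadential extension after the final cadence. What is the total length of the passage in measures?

Basic contrasting period: 4 + 4 = 8 bars.
8 (basic form) + 3 (cadential extension) = 11.
The elision shares a bar with the next section but does not change this unit's count.

11 measures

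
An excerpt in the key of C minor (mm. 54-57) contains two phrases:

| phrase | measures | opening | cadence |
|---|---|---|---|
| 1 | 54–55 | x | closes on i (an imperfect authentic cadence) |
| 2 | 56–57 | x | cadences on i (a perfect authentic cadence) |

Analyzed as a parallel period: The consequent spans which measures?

The antecedent is the phrase ending with the weaker cadence (imperfect authentic cadence, phrase 1) and the consequent the one ending more conclusively (perfect authentic cadence, phrase 2); the consequent is mm. 56–57.

measures 56–57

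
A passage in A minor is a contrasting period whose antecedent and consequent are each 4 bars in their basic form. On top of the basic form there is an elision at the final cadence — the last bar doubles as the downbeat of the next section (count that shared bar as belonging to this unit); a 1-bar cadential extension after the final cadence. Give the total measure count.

9 measures

Basic contrasting period: 4 + 4 = 8 bars.
8 (basic form) + 1 (cadential extension) = 9.
The elision shares a bar with the next section but does not change this unit's count.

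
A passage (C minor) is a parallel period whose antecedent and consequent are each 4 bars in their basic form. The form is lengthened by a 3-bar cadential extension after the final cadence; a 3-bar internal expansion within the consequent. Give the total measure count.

Basic parallel period: 4 + 4 = 8 bars.
8 (basic form) + 3 (cadential extension) + 3 (internal expansion) = 14.

14 measures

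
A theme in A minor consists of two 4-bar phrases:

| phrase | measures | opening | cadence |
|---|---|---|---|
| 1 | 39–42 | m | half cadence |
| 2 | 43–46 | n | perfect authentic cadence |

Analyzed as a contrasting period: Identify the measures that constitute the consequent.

The antecedent is the phrase ending with the weaker cadence (half cadence, phrase 1) and the consequent the one ending more conclusively (perfect authentic cadence, phrase 2); the consequent is mm. 43–46.

measures 43–46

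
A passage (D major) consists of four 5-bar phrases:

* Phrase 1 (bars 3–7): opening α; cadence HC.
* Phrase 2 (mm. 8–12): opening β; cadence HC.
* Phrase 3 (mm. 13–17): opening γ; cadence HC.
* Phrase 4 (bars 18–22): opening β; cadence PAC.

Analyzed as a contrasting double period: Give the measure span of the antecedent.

measures 3–12

In a double period the four phrases pair into a large antecedent (phrases 1–2, ending half cadence) and a large consequent (phrases 3–4, ending perfect authentic cadence). The antecedent spans measures 3–12.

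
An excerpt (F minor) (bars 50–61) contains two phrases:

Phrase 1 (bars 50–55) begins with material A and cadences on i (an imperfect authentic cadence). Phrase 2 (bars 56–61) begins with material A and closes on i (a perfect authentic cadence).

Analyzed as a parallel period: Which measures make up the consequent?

The antecedent is the phrase ending with the weaker cadence (imperfect authentic cadence, phrase 1) and the consequent the one ending more conclusively (perfect authentic cadence, phrase 2); the consequent is mm. 56–61.

measures 56–61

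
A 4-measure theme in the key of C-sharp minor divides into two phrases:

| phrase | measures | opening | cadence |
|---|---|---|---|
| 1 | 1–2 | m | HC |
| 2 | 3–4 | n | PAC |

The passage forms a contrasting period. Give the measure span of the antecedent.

measures 1–2

The antecedent is the phrase ending with the weaker cadence (half cadence, phrase 1) and the consequent the one ending more conclusively (perfect authentic cadence, phrase 2); the antecedent is mm. 1–2.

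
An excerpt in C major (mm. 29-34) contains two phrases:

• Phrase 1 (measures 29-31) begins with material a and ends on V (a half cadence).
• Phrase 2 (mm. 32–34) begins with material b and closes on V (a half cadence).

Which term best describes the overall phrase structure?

The second phrase closes with a half cadence, which is not stronger than the first phrase's half cadence; without a weak→strong cadential pair there is no antecedent–consequent relationship, so this is a phrase group rather than a period.

phrase group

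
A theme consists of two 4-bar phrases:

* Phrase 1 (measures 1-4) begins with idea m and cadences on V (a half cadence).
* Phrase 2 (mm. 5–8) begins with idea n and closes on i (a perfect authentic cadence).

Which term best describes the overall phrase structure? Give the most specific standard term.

contrasting period

Phrase 1 ends with a half cadence (weaker) and phrase 2 with a perfect authentic cadence (stronger): antecedent + consequent = a period.
The two phrases open with different material (m / n), so the period is contrasting.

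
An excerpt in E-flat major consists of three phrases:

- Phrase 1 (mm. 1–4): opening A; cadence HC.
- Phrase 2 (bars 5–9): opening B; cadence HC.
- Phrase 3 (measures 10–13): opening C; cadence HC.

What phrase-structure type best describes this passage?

phrase group

The final phrase closes with a half cadence, which is not stronger than the preceding half cadence; the 3 phrases lack an overall antecedent–consequent design and so form a phrase group.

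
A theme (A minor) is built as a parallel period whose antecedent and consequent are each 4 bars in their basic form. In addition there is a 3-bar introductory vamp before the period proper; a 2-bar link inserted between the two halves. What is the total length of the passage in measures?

13 measures

Basic parallel period: 4 + 4 = 8 bars.
8 (basic form) + 3 (introduction) + 2 (link) = 13.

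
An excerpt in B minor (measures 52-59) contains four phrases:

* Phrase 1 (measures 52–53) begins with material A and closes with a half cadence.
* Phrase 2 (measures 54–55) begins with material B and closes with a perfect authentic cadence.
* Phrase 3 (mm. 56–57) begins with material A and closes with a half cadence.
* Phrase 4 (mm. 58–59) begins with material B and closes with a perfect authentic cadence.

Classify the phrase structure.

The cadence pattern HC–PAC–HC–PAC is weak–strong twice, and phrases 3–4 restate phrases 1–2: a period heard twice, not a double period (which would end weakly at phrase 2).

repeated period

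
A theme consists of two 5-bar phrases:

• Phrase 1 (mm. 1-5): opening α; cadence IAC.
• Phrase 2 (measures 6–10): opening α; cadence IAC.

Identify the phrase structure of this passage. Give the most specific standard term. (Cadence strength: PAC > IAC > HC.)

repeated phrase

Both phrases have the same opening (α) and the same cadence (imperfect authentic cadence): the second is a restatement, not a consequent, so this is a repeated phrase rather than a period.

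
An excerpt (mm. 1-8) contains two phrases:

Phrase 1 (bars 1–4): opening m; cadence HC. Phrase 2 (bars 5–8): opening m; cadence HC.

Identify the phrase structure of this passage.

repeated phrase

Both phrases have the same opening (m) and the same cadence (half cadence): the second is a restatement, not a consequent, so this is a repeated phrase rather than a period.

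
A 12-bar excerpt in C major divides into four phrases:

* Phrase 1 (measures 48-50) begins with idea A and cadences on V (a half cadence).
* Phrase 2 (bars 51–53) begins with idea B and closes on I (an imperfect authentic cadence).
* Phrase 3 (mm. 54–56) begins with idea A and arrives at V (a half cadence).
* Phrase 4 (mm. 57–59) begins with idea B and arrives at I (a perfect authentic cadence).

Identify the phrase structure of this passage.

parallel double period

Four phrases in two halves: the first half (mm. 48-53) ends with an imperfect authentic cadence, the second (mm. 54–59) with a perfect authentic cadence — a large antecedent–consequent pair, i.e. a double period.
Phrase 3 begins with the same material as phrase 1, making it parallel.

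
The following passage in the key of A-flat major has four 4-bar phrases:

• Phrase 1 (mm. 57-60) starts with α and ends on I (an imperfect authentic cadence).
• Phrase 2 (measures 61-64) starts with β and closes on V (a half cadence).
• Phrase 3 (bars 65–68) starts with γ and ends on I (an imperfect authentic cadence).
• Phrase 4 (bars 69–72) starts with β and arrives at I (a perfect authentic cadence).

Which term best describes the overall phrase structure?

Four phrases in two halves: the first half (measures 57-64) ends with a half cadence, the second (mm. 65–72) with a perfect authentic cadence — a large antecedent–consequent pair, i.e. a double period.
Phrase 3 begins with different material from phrase 1, making it contrasting.

contrasting double period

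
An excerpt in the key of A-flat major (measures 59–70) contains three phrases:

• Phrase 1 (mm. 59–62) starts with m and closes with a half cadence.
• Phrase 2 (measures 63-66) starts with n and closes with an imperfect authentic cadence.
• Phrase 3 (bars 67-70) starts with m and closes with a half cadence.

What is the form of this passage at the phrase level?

The final phrase closes with a half cadence, which is not stronger than the preceding imperfect authentic cadence; the 3 phrases lack an overall antecedent–consequent design and so form a phrase group.

phrase group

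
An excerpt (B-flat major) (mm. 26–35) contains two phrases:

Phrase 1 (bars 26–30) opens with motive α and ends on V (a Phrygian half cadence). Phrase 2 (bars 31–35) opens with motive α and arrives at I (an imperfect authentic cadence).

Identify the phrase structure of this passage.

Phrase 1 ends with a Phrygian half cadence (weaker) and phrase 2 with an imperfect authentic cadence (stronger): antecedent + consequent = a period.
The two phrases open with the same material (α / α), so the period is parallel.

parallel period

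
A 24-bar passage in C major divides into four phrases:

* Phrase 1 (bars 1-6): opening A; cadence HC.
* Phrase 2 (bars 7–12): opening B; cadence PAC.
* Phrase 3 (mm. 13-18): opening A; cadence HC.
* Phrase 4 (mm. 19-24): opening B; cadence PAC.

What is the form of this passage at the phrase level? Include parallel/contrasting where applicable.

The cadence pattern HC–PAC–HC–PAC is weak–strong twice, and phrases 3–4 restate phrases 1–2: a period heard twice, not a double period (which would end weakly at phrase 2).

repeated period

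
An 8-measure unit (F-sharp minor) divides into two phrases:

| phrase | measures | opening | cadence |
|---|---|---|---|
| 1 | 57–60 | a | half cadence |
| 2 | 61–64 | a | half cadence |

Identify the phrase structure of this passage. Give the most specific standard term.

repeated phrase

Both phrases have the same opening (a) and the same cadence (half cadence): the second is a restatement, not a consequent, so this is a repeated phrase rather than a period.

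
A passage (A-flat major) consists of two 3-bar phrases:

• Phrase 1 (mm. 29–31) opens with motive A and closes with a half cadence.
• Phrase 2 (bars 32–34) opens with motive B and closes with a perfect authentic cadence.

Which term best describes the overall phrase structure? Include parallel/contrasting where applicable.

Phrase 1 ends with a half cadence (weaker) and phrase 2 with a perfect authentic cadence (stronger): antecedent + consequent = a period.
The two phrases open with different material (A / B), so the period is contrasting.

contrasting period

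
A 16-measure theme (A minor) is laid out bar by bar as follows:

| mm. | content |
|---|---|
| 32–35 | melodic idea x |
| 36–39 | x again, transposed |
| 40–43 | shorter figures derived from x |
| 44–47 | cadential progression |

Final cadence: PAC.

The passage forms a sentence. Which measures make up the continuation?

measures 40–47

After the presentation (mm. 32–39), the continuation covers the fragmentation through the cadence: measures 40–47.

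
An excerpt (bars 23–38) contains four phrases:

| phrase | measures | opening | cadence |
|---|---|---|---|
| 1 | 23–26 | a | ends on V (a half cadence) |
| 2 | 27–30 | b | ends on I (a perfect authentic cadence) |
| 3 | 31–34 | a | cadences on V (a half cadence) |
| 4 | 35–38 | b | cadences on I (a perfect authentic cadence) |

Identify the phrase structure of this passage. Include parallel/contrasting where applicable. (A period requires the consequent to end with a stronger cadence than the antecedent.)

The cadence pattern HC–PAC–HC–PAC is weak–strong twice, and phrases 3–4 restate phrases 1–2: a period heard twice, not a double period (which would end weakly at phrase 2).

repeated period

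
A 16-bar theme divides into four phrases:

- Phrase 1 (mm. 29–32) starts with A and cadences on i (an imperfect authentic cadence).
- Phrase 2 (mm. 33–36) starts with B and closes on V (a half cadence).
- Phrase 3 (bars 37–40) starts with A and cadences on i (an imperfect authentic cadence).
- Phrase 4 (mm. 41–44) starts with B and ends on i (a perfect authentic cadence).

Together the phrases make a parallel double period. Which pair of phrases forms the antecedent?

phrases 1 and 2

In a double period the first pair of phrases (ending half cadence) is the large antecedent and the second pair (ending perfect authentic cadence) is the large consequent; the antecedent is phrases 1 and 2.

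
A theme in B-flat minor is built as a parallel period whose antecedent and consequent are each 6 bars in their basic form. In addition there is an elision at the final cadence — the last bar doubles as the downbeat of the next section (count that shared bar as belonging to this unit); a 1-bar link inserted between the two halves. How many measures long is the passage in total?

Basic parallel period: 6 + 6 = 12 bars.
12 (basic form) + 1 (link) = 13.
The elision shares a bar with the next section but does not change this unit's count.

13 measures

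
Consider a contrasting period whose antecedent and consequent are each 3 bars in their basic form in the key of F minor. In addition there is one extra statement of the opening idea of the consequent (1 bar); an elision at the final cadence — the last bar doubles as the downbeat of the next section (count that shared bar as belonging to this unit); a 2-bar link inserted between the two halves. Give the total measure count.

Basic contrasting period: 3 + 3 = 6 bars.
6 (basic form) + 1 (extra statement) + 2 (link) = 9.
The elision shares a bar with the next section but does not change this unit's count.

9 measures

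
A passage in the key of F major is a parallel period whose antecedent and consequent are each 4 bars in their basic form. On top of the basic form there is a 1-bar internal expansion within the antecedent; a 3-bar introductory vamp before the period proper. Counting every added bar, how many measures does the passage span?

12 measures

Basic parallel period: 4 + 4 = 8 bars.
8 (basic form) + 1 (internal expansion) + 3 (introduction) = 12.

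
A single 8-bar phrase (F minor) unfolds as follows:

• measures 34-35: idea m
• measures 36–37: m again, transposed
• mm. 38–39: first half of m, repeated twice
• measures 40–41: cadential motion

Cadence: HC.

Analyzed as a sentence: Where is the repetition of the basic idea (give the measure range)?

measures 36–37

The presentation of a sentence is the basic idea (measures 34-35) plus its repetition (bars 36-37); the repetition of the basic idea is therefore measures 36–37.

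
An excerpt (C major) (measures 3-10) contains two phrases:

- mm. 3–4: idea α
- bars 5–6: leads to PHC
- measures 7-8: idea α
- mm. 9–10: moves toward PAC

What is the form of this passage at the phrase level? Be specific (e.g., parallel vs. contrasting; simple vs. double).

Phrase 1 ends with a Phrygian half cadence (weaker) and phrase 2 with a perfect authentic cadence (stronger): antecedent + consequent = a period.
The two phrases open with the same material (α / α), so the period is parallel.

parallel period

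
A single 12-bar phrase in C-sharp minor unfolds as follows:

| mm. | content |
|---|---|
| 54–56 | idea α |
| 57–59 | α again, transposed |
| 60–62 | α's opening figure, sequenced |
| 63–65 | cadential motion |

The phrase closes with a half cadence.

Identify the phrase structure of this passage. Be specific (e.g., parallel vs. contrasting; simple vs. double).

sentence

Basic idea (mm. 54–56) + its repetition (bars 57-59) form the presentation; fragmentation and cadence (bars 60–65) form the continuation — the 12-bar whole is a sentence.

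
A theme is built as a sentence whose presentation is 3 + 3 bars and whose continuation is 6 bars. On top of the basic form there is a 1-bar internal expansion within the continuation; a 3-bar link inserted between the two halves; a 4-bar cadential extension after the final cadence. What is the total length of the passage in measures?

20 measures

Basic sentence: 3 + 3 + 6 = 12 bars.
12 (basic form) + 1 (internal expansion) + 3 (link) + 4 (cadential extension) = 20.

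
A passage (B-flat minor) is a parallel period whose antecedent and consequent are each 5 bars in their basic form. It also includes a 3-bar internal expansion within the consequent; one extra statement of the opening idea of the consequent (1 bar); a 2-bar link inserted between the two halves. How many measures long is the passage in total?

16 measures

Basic parallel period: 5 + 5 = 10 bars.
10 (basic form) + 3 (internal expansion) + 1 (extra statement) + 2 (link) = 16.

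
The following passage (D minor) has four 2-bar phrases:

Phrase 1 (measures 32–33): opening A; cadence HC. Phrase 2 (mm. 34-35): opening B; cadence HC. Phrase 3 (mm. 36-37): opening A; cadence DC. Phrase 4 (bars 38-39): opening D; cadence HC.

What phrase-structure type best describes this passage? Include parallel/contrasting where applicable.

Phrase 4 ends with a half cadence, no stronger than phrase 2's half cadence, so the four phrases do not form a double period; nor do phrases 3–4 duplicate 1–2, so it is not a repeated period. With no phrase reaching a conclusive cadence, the passage is a phrase group.

phrase group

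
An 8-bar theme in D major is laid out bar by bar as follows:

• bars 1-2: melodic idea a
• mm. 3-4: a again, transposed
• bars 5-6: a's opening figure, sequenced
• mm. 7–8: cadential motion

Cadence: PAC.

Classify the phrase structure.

Basic idea (bars 1–2) + its repetition (measures 3–4) form the presentation; fragmentation and cadence (measures 5-8) form the continuation — the 8-bar whole is a sentence.

sentence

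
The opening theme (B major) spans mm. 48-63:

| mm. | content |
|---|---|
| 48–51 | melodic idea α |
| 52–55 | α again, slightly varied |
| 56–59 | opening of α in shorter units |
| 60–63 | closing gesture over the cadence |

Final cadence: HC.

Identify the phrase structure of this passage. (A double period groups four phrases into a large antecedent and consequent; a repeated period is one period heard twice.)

Basic idea (bars 48–51) + its repetition (mm. 52-55) form the presentation; fragmentation and cadence (mm. 56–63) form the continuation — the 16-bar whole is a sentence.

sentence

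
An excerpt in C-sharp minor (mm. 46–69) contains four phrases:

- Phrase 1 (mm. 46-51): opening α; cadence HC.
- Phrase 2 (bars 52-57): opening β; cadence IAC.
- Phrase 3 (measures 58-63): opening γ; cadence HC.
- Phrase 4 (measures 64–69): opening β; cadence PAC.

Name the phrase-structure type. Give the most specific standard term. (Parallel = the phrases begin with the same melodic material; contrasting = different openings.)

contrasting double period

Four phrases in two halves: the first half (mm. 46–57) ends with an imperfect authentic cadence, the second (mm. 58-69) with a perfect authentic cadence — a large antecedent–consequent pair, i.e. a double period.
Phrase 3 begins with different material from phrase 1, making it contrasting.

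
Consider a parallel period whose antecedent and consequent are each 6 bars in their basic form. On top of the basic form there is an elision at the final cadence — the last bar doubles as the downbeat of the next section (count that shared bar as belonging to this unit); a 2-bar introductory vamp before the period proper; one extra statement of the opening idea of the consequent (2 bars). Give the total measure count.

Basic parallel period: 6 + 6 = 12 bars.
12 (basic form) + 2 (introduction) + 2 (extra statement) = 16.
The elision shares a bar with the next section but does not change this unit's count.

16 measures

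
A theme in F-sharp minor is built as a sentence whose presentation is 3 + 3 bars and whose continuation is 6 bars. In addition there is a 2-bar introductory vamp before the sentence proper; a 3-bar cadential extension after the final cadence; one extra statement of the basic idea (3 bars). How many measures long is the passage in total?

Basic sentence: 3 + 3 + 6 = 12 bars.
12 (basic form) + 2 (introduction) + 3 (cadential extension) + 3 (extra statement) = 20.

20 measures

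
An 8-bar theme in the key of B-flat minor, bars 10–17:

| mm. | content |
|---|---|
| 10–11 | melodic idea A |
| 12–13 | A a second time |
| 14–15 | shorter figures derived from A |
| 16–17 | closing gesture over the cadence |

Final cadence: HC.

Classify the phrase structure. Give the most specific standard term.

Basic idea (measures 10–11) + its repetition (mm. 12–13) form the presentation; fragmentation and cadence (mm. 14–17) form the continuation — the 8-bar whole is a sentence.

sentence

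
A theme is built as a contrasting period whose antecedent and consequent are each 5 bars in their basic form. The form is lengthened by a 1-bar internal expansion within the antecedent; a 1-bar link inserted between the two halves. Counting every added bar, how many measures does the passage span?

Basic contrasting period: 5 + 5 = 10 bars.
10 (basic form) + 1 (internal expansion) + 1 (link) = 12.

12 measures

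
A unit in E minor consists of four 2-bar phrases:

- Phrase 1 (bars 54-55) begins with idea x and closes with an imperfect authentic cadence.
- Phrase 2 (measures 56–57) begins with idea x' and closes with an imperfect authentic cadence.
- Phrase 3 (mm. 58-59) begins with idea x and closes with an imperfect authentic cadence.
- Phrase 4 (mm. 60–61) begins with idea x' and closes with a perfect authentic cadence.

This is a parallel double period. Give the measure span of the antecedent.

measures 54–57

In a double period the first pair of phrases (ending imperfect authentic cadence) is the large antecedent and the second pair (ending perfect authentic cadence) is the large consequent; the antecedent is measures 54–57.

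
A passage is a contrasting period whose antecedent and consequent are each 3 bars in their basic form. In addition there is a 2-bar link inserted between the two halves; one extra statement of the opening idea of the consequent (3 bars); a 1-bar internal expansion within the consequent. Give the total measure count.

12 measures

Basic contrasting period: 3 + 3 = 6 bars.
6 (basic form) + 2 (link) + 3 (extra statement) + 1 (internal expansion) = 12.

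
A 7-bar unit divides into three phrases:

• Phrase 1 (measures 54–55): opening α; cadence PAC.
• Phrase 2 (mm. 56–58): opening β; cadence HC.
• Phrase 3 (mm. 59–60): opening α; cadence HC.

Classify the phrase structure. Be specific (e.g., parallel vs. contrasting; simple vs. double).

phrase group

The final phrase closes with a half cadence, which is not stronger than the preceding half cadence; the 3 phrases lack an overall antecedent–consequent design and so form a phrase group.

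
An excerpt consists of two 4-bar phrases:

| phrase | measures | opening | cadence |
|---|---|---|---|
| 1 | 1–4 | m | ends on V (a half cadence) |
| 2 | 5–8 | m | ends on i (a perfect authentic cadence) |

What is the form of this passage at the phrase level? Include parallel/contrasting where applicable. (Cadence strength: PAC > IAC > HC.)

Phrase 1 ends with a half cadence (weaker) and phrase 2 with a perfect authentic cadence (stronger): antecedent + consequent = a period.
The two phrases open with the same material (m / m), so the period is parallel.

parallel period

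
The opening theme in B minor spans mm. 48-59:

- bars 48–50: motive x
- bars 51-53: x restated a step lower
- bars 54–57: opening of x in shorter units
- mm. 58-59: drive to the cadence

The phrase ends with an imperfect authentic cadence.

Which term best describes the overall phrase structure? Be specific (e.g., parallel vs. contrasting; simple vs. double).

Basic idea (measures 48-50) + its repetition (bars 51–53) form the presentation; fragmentation and cadence (measures 54–59) form the continuation — the 12-bar whole is a sentence.

sentence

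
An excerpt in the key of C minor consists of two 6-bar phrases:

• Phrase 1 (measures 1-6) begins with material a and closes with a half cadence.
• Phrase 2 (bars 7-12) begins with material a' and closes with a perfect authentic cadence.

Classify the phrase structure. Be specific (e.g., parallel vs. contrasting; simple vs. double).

parallel period

Phrase 1 ends with a half cadence (weaker) and phrase 2 with a perfect authentic cadence (stronger): antecedent + consequent = a period.
The two phrases open with the same material (a / a'), so the period is parallel.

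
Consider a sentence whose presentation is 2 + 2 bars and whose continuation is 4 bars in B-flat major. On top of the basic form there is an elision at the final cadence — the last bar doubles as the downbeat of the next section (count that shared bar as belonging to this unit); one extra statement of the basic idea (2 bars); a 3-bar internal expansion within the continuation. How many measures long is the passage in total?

Basic sentence: 2 + 2 + 4 = 8 bars.
8 (basic form) + 2 (extra statement) + 3 (internal expansion) = 13.
The elision shares a bar with the next section but does not change this unit's count.

13 measures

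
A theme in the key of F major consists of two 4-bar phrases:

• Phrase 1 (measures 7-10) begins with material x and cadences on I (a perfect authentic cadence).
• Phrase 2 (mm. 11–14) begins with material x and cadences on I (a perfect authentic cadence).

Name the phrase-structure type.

repeated phrase

Both phrases have the same opening (x) and the same cadence (perfect authentic cadence): the second is a restatement, not a consequent, so this is a repeated phrase rather than a period.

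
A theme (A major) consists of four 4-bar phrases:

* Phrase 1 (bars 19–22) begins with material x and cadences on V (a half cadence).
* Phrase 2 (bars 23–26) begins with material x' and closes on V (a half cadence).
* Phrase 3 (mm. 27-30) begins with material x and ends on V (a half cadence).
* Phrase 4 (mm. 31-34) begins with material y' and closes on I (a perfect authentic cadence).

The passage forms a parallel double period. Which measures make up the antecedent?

measures 19–26

In a double period the first pair of phrases (ending half cadence) is the large antecedent and the second pair (ending perfect authentic cadence) is the large consequent; the antecedent is measures 19–26.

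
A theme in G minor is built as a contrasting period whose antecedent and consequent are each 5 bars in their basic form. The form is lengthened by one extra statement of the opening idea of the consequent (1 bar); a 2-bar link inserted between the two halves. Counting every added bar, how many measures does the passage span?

Basic contrasting period: 5 + 5 = 10 bars.
10 (basic form) + 1 (extra statement) + 2 (link) = 13.

13 measures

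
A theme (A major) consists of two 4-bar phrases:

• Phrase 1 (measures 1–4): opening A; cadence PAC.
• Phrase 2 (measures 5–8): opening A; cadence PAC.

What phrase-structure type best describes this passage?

repeated phrase

Both phrases have the same opening (A) and the same cadence (perfect authentic cadence): the second is a restatement, not a consequent, so this is a repeated phrase rather than a period.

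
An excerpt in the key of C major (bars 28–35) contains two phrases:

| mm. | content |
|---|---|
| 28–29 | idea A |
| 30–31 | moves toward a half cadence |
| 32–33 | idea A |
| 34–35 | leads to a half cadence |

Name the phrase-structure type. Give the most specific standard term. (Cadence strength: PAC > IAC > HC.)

repeated phrase

Both phrases have the same opening (A) and the same cadence (half cadence): the second is a restatement, not a consequent, so this is a repeated phrase rather than a period.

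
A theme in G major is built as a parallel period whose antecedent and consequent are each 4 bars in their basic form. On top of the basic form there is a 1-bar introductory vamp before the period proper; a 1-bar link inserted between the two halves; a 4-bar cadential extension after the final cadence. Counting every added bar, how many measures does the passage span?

14 measures

Basic parallel period: 4 + 4 = 8 bars.
8 (basic form) + 1 (introduction) + 1 (link) + 4 (cadential extension) = 14.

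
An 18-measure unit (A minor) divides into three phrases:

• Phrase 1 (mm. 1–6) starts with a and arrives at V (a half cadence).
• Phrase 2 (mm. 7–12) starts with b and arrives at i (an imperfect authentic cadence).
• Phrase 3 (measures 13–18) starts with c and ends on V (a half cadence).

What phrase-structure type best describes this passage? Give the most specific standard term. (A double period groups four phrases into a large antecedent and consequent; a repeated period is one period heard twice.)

The final phrase closes with a half cadence, which is not stronger than the preceding imperfect authentic cadence; the 3 phrases lack an overall antecedent–consequent design and so form a phrase group.

phrase group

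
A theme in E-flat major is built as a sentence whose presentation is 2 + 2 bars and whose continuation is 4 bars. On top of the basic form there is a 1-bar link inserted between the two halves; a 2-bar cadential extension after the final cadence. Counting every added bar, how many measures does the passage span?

11 measures

Basic sentence: 2 + 2 + 4 = 8 bars.
8 (basic form) + 1 (link) + 2 (cadential extension) = 11.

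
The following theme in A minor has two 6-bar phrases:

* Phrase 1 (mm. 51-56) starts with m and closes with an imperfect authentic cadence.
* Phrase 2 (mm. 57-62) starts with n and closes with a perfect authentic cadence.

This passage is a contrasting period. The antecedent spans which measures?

measures 51–56

The antecedent is the phrase ending with the weaker cadence (imperfect authentic cadence, phrase 1) and the consequent the one ending more conclusively (perfect authentic cadence, phrase 2); the antecedent is mm. 51–56.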